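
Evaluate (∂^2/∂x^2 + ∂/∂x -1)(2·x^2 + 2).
- 2 x^{2} + 4 x + 2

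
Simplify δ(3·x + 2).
\frac{\delta(x + 2/3)}{3}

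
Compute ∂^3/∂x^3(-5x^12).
- 6600 x^{9}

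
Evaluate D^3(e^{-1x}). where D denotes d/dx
- e^{- x}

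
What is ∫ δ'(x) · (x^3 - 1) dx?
0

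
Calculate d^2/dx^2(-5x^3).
- 30 x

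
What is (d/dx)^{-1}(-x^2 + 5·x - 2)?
- \frac{x^{3}}{3} + \frac{5 x^{2}}{2} - 2 x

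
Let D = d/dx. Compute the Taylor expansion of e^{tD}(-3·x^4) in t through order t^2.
3 x^{2} \left(- 6 t^{2} - 4 t x - x^{2}\right)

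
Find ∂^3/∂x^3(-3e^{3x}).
- 81 e^{3 x}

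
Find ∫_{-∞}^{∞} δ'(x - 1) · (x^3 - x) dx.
-2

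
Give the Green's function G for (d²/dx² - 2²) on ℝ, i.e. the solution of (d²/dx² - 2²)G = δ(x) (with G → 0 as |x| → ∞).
-\frac{e^{-2|x|}}{4}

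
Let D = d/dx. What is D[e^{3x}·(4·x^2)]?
4 x \left(3 x + 2\right) e^{3 x}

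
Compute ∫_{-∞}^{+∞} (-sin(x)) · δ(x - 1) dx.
- \sin{\left(1 \right)}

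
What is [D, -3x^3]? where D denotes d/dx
- 9 x^{2}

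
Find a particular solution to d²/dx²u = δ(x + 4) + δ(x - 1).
\frac{|x + 4|}{2} + \frac{|x - 1|}{2}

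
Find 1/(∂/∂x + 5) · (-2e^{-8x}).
\frac{2 e^{- 8 x}}{3}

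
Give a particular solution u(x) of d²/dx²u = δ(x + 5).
\frac{|x + 5|}{2}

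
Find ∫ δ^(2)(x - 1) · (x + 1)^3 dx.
12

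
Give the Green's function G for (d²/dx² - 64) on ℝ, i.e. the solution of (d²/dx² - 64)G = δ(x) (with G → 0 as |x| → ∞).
-\frac{e^{-8|x|}}{16}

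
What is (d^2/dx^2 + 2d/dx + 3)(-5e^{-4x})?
- 55 e^{- 4 x}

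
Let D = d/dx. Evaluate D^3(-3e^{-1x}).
3 e^{- x}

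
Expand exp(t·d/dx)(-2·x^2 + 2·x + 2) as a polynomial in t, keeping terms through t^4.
- 2 t^{2} - 2 t \left(2 x - 1\right) - 2 x^{2} + 2 x + 2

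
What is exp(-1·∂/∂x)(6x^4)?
6 x^{4} - 24 x^{3} + 36 x^{2} - 24 x + 6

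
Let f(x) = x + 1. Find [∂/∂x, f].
1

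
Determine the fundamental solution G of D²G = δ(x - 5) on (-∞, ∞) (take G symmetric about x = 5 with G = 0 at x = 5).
\frac{|x - 5|}{2}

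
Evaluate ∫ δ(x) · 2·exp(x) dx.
2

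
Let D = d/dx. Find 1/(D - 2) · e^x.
- e^{x}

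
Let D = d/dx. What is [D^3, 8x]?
24D^{2}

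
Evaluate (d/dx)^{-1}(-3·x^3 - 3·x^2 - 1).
- \frac{3 x^{4}}{4} - x^{3} - x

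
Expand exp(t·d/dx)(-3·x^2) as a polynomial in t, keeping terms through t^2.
- 3 t^{2} - 6 t x - 3 x^{2}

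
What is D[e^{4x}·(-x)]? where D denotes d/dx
\left(- 4 x - 1\right) e^{4 x}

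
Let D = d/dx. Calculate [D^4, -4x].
-16D^{3}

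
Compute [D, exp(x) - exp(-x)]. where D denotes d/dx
2 \cosh{\left(x \right)}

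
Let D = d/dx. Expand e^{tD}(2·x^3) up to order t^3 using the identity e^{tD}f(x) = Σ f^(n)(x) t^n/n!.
2 t^{3} + 6 t^{2} x + 6 t x^{2} + 2 x^{3}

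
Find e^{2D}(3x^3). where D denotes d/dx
3 x^{3} + 18 x^{2} + 36 x + 24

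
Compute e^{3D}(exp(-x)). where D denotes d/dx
e^{- x - 3}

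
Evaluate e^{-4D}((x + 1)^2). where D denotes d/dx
x^{2} - 6 x + 9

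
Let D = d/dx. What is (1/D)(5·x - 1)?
\frac{5 x^{2}}{2} - x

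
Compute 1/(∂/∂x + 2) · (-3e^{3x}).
- \frac{3 e^{3 x}}{5}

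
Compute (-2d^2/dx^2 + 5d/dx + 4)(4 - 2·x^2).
- 8 x^{2} - 20 x + 24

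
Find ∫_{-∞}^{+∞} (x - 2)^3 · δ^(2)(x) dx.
-12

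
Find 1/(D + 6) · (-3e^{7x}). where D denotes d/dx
- \frac{3 e^{7 x}}{13}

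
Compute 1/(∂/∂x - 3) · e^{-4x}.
- \frac{e^{- 4 x}}{7}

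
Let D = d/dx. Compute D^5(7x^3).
0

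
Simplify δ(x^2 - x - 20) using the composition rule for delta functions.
\frac{\delta(x + 4) + \delta(x - 5)}{9}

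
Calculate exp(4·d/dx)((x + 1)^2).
x^{2} + 10 x + 25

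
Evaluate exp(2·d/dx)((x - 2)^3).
x^{3}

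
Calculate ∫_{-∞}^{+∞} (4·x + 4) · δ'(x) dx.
-4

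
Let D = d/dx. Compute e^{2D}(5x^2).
5 x^{2} + 20 x + 20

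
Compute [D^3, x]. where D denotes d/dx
3D^{2}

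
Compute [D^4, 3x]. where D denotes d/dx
12D^{3}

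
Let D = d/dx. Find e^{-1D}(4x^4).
4 x^{4} - 16 x^{3} + 24 x^{2} - 16 x + 4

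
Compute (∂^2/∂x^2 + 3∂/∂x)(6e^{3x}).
108 e^{3 x}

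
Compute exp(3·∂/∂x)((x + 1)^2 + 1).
x^{2} + 8 x + 17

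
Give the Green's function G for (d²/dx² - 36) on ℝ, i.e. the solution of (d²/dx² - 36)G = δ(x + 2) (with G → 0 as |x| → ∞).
-\frac{e^{-6|x + 2|}}{12}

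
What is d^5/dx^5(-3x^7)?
- 7560 x^{2}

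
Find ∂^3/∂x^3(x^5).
60 x^{2}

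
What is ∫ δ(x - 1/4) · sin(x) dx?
\sin{\left(\frac{1}{4} \right)}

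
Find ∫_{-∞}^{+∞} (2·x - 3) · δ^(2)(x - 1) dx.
0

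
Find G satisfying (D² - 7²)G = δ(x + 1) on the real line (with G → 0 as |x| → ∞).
-\frac{e^{-7|x + 1|}}{14}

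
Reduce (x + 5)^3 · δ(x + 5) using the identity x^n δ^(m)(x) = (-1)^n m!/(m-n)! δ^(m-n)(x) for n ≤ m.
0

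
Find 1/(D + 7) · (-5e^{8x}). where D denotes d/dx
- \frac{e^{8 x}}{3}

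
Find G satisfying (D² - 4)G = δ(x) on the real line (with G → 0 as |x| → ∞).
-\frac{e^{-2|x|}}{4}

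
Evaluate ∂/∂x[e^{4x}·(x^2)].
2 x \left(2 x + 1\right) e^{4 x}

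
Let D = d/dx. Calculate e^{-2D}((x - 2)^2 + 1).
x^{2} - 8 x + 17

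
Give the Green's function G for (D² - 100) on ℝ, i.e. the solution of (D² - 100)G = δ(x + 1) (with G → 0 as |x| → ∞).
-\frac{e^{-10|x + 1|}}{20}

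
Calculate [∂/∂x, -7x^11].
- 77 x^{10}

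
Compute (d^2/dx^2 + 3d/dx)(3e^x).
12 e^{x}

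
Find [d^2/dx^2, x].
2\frac{d}{dx}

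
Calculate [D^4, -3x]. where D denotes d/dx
-12D^{3}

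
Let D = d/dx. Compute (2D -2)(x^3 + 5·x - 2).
- 2 x^{3} + 6 x^{2} - 10 x + 14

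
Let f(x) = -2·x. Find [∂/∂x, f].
-2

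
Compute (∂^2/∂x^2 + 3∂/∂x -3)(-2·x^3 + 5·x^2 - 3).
6 x^{3} - 33 x^{2} + 18 x + 19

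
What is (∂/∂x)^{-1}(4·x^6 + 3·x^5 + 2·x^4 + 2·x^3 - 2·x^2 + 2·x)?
\frac{4 x^{7}}{7} + \frac{x^{6}}{2} + \frac{2 x^{5}}{5} + \frac{x^{4}}{2} - \frac{2 x^{3}}{3} + x^{2}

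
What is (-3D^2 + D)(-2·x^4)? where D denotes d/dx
8 x^{2} \left(9 - x\right)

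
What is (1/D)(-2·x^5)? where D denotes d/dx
- \frac{x^{6}}{3}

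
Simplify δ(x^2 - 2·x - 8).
\frac{\delta(x - 4) + \delta(x + 2)}{6}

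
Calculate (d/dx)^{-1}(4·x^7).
\frac{x^{8}}{2}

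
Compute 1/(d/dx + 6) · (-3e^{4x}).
- \frac{3 e^{4 x}}{10}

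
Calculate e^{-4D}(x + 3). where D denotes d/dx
x - 1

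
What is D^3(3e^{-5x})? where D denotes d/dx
- 375 e^{- 5 x}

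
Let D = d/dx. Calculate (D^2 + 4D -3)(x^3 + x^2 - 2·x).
- 3 x^{3} + 9 x^{2} + 20 x - 6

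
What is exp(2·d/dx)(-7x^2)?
- 7 x^{2} - 28 x - 28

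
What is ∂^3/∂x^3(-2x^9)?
- 1008 x^{6}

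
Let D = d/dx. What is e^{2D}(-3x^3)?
- 3 x^{3} - 18 x^{2} - 36 x - 24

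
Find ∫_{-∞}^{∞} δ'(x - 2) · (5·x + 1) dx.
-5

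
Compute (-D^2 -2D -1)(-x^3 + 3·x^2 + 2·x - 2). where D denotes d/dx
x^{3} + 3 x^{2} - 8 x - 8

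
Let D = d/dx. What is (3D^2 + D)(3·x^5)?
15 x^{3} \left(x + 12\right)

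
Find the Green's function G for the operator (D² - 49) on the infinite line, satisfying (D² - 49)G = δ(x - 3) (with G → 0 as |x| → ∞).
-\frac{e^{-7|x - 3|}}{14}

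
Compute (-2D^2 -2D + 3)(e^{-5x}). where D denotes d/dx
- 37 e^{- 5 x}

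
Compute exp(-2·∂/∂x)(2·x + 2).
2 x - 2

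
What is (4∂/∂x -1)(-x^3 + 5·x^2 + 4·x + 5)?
x^{3} - 17 x^{2} + 36 x + 11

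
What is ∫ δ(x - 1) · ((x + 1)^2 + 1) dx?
5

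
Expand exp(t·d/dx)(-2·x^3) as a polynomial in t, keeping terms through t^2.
2 x \left(- 3 t^{2} - 3 t x - x^{2}\right)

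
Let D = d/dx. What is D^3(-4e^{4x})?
- 256 e^{4 x}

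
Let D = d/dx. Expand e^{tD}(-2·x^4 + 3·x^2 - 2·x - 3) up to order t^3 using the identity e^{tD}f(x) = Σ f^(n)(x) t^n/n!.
- 8 t^{3} x - t^{2} \left(12 x^{2} - 3\right) - 2 t \left(4 x^{3} - 3 x + 1\right) - 2 x^{4} + 3 x^{2} - 2 x - 3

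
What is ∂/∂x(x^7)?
7 x^{6}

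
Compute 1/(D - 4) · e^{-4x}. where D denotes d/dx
- \frac{e^{- 4 x}}{8}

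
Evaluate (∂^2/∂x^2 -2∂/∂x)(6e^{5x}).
90 e^{5 x}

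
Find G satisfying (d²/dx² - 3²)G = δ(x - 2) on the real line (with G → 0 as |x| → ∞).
-\frac{e^{-3|x - 2|}}{6}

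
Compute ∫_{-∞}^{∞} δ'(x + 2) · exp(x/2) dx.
- \frac{1}{2 e}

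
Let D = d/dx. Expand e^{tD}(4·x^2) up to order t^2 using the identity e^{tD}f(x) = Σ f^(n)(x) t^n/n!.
4 t^{2} + 8 t x + 4 x^{2}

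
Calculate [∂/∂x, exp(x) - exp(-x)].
2 \cosh{\left(x \right)}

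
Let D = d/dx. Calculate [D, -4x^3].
- 12 x^{2}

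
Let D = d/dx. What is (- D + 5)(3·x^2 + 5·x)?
15 x^{2} + 19 x - 5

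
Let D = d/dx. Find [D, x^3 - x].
3 x^{2} - 1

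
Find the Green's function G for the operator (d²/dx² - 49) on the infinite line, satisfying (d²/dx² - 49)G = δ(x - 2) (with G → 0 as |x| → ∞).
-\frac{e^{-7|x - 2|}}{14}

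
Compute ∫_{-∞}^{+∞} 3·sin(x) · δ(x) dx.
0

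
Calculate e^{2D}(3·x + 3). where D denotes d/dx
3 x + 9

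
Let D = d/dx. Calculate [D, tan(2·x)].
\frac{2}{\cos^{2}{\left(2 x \right)}}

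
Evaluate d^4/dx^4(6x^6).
2160 x^{2}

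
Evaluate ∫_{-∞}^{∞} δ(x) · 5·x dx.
0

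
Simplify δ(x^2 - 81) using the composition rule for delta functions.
\frac{\delta(x - 9) + \delta(x + 9)}{18}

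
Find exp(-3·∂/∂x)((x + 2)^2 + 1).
x^{2} - 2 x + 2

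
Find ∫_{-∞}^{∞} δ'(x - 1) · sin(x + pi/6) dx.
- \cos{\left(\frac{\pi}{6} + 1 \right)}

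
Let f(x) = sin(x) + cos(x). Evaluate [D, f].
- \sin{\left(x \right)} + \cos{\left(x \right)}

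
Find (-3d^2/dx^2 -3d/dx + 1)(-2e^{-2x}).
10 e^{- 2 x}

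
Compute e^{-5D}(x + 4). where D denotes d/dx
x - 1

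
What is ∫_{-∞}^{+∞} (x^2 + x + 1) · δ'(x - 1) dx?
-3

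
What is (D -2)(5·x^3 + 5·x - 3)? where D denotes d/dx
- 10 x^{3} + 15 x^{2} - 10 x + 11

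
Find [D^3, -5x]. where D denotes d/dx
-15D^{2}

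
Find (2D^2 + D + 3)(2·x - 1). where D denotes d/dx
6 x - 1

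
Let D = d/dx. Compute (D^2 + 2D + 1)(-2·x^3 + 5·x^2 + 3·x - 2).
- 2 x^{3} - 7 x^{2} + 11 x + 14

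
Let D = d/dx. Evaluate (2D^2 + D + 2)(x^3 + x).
2 x^{3} + 3 x^{2} + 14 x + 1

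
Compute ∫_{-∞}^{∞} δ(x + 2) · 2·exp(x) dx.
\frac{2}{e^{2}}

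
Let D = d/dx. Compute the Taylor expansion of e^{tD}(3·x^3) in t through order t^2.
3 x \left(3 t^{2} + 3 t x + x^{2}\right)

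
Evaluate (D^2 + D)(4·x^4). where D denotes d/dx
16 x^{2} \left(x + 3\right)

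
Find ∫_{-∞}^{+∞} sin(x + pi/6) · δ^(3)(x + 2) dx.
\sin{\left(\frac{\pi}{3} + 2 \right)}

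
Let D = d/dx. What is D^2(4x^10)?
360 x^{8}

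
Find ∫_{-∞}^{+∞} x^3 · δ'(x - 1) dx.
-3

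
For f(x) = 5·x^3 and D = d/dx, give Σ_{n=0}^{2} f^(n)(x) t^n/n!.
5 x \left(3 t^{2} + 3 t x + x^{2}\right)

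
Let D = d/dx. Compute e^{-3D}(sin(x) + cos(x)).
\sqrt{2} \cos{\left(- x + \frac{\pi}{4} + 3 \right)}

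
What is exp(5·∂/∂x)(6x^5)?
6 x^{5} + 150 x^{4} + 1500 x^{3} + 7500 x^{2} + 18750 x + 18750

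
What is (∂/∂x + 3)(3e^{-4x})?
- 3 e^{- 4 x}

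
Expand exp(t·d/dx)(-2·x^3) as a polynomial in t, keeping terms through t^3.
- 2 t^{3} - 6 t^{2} x - 6 t x^{2} - 2 x^{3}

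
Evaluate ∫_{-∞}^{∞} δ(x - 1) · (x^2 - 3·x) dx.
-2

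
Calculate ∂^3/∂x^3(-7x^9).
- 3528 x^{6}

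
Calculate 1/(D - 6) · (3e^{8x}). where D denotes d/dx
\frac{3 e^{8 x}}{2}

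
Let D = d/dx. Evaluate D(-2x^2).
- 4 x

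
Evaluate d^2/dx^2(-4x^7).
- 168 x^{5}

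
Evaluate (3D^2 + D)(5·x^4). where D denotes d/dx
20 x^{2} \left(x + 9\right)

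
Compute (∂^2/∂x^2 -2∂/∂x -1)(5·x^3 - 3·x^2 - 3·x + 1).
- 5 x^{3} - 27 x^{2} + 45 x - 1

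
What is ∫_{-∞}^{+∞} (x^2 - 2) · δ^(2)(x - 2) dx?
2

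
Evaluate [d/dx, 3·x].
3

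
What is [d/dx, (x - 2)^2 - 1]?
2 x - 4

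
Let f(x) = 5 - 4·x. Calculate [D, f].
-4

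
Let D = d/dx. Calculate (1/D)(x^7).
\frac{x^{8}}{8}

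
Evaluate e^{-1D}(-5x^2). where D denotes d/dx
- 5 x^{2} + 10 x - 5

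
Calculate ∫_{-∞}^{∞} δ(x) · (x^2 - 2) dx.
-2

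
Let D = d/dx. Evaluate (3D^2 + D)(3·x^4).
12 x^{2} \left(x + 9\right)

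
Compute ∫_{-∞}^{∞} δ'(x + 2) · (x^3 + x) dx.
-13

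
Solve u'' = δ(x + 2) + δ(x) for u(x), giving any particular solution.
\frac{|x + 2|}{2} + \frac{|x|}{2}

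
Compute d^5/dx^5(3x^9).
45360 x^{4}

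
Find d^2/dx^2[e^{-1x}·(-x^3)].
x \left(- x^{2} + 6 x - 6\right) e^{- x}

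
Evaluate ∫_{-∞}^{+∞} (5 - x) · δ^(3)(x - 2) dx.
0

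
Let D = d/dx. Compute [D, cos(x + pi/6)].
- \sin{\left(x + \frac{\pi}{6} \right)}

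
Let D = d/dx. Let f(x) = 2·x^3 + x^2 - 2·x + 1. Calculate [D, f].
6 x^{2} + 2 x - 2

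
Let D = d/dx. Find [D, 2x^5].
10 x^{4}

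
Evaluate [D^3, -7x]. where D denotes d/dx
-21D^{2}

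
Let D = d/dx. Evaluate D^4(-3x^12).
- 35640 x^{8}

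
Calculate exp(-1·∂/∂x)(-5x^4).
- 5 x^{4} + 20 x^{3} - 30 x^{2} + 20 x - 5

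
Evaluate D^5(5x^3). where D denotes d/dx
0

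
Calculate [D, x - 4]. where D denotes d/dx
1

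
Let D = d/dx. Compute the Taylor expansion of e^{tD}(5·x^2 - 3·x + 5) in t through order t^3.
5 t^{2} + t \left(10 x - 3\right) + 5 x^{2} - 3 x + 5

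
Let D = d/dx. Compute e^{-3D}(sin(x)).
\sin{\left(x - 3 \right)}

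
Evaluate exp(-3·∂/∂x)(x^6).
x^{6} - 18 x^{5} + 135 x^{4} - 540 x^{3} + 1215 x^{2} - 1458 x + 729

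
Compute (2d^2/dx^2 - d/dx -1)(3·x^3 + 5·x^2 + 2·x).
- 3 x^{3} - 14 x^{2} + 24 x + 18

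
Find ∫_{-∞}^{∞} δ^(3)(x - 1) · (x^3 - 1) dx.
-6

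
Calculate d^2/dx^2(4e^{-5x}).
100 e^{- 5 x}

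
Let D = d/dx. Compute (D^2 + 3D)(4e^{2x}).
40 e^{2 x}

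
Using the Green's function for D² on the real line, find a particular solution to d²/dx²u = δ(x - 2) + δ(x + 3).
\frac{|x - 2|}{2} + \frac{|x + 3|}{2}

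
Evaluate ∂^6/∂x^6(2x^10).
302400 x^{4}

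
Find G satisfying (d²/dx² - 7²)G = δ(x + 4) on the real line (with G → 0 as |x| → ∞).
-\frac{e^{-7|x + 4|}}{14}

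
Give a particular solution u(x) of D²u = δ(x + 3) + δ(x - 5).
\frac{|x + 3|}{2} + \frac{|x - 5|}{2}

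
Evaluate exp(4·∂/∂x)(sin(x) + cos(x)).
\sqrt{2} \sin{\left(x + \frac{\pi}{4} + 4 \right)}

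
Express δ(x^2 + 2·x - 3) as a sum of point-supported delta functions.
\frac{\delta(x + 3) + \delta(x - 1)}{4}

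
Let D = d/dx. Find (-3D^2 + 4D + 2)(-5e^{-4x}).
310 e^{- 4 x}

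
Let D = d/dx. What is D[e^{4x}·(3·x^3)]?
x^{2} \left(12 x + 9\right) e^{4 x}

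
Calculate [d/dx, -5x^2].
- 10 x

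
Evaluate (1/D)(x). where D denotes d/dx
\frac{x^{2}}{2}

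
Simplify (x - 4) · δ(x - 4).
0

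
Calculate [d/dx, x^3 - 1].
3 x^{2}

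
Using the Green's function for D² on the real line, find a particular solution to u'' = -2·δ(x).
-|x|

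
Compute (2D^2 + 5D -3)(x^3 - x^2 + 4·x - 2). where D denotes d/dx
- 3 x^{3} + 18 x^{2} - 10 x + 22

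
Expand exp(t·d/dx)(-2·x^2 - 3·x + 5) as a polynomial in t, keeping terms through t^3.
- 2 t^{2} - t \left(4 x + 3\right) - 2 x^{2} - 3 x + 5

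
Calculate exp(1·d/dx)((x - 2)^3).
x^{3} - 3 x^{2} + 3 x - 1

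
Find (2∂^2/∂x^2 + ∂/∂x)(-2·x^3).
6 x \left(- x - 4\right)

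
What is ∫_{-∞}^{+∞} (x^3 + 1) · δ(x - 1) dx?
2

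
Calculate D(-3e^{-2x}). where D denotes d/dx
6 e^{- 2 x}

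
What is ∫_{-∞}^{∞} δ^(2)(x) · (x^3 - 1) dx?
0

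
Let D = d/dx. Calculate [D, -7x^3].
- 21 x^{2}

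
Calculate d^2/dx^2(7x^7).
294 x^{5}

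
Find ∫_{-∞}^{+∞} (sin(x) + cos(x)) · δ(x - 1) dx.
\cos{\left(1 \right)} + \sin{\left(1 \right)}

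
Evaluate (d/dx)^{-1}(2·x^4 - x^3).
\frac{2 x^{5}}{5} - \frac{x^{4}}{4}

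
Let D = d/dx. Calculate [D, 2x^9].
18 x^{8}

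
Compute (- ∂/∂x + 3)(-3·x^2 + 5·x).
- 9 x^{2} + 21 x - 5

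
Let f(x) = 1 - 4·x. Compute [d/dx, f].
-4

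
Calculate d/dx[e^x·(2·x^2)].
2 x \left(x + 2\right) e^{x}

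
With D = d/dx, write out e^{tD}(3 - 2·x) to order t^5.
- 2 t - 2 x + 3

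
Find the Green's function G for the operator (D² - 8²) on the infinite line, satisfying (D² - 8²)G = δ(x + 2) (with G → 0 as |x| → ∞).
-\frac{e^{-8|x + 2|}}{16}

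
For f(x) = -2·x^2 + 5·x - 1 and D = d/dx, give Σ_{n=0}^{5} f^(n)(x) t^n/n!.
- 2 t^{2} - t \left(4 x - 5\right) - 2 x^{2} + 5 x - 1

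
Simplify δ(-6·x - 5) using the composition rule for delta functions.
\frac{\delta(x + 5/6)}{6}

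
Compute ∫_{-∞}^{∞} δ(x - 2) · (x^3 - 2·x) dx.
4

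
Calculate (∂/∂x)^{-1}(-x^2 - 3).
- \frac{x^{3}}{3} - 3 x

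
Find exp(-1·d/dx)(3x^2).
3 x^{2} - 6 x + 3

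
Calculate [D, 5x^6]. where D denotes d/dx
30 x^{5}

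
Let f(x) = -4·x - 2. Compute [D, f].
-4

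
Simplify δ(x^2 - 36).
\frac{\delta(x - 6) + \delta(x + 6)}{12}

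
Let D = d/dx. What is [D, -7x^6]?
- 42 x^{5}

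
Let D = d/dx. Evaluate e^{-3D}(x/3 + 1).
\frac{x}{3}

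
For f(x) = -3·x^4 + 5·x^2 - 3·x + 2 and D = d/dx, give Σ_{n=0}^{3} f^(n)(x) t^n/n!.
- 12 t^{3} x - t^{2} \left(18 x^{2} - 5\right) - t \left(12 x^{3} - 10 x + 3\right) - 3 x^{4} + 5 x^{2} - 3 x + 2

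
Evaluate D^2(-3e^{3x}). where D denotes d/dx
- 27 e^{3 x}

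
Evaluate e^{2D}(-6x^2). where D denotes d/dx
- 6 x^{2} - 24 x - 24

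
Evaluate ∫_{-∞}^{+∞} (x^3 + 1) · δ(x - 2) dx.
9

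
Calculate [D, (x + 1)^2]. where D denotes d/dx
2 x + 2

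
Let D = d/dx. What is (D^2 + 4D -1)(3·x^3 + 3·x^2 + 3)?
- 3 x^{3} + 33 x^{2} + 42 x + 3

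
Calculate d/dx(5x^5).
25 x^{4}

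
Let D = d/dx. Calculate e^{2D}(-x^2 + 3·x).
- x^{2} - x + 2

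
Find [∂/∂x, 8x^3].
24 x^{2}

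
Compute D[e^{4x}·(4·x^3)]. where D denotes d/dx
x^{2} \left(16 x + 12\right) e^{4 x}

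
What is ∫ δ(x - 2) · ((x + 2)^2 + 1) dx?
17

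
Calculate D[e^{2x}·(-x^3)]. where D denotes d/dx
x^{2} \left(- 2 x - 3\right) e^{2 x}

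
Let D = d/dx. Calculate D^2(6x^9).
432 x^{7}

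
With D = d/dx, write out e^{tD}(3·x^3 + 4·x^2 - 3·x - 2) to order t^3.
3 t^{3} + t^{2} \left(9 x + 4\right) + t \left(9 x^{2} + 8 x - 3\right) + 3 x^{3} + 4 x^{2} - 3 x - 2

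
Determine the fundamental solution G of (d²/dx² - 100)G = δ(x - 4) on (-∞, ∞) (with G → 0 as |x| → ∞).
-\frac{e^{-10|x - 4|}}{20}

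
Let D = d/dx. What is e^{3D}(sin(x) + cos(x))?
\sqrt{2} \sin{\left(x + \frac{\pi}{4} + 3 \right)}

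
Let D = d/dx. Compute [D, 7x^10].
70 x^{9}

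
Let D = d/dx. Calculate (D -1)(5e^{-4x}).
- 25 e^{- 4 x}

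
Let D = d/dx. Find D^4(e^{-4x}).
256 e^{- 4 x}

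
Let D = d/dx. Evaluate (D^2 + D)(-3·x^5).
15 x^{3} \left(- x - 4\right)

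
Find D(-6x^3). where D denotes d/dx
- 18 x^{2}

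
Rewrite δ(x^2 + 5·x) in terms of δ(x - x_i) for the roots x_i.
\frac{\delta(x + 5) + \delta(x)}{5}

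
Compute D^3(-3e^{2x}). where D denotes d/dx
- 24 e^{2 x}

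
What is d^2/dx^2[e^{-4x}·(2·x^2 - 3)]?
4 \left(8 x^{2} - 8 x - 11\right) e^{- 4 x}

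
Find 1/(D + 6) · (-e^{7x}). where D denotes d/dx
- \frac{e^{7 x}}{13}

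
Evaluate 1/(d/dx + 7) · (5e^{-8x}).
- 5 e^{- 8 x}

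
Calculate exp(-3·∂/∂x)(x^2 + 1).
x^{2} - 6 x + 10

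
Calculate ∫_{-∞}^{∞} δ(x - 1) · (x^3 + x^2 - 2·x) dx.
0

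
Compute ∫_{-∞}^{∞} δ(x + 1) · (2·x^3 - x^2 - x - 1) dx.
-3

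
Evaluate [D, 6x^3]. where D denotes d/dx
18 x^{2}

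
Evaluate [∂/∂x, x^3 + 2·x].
3 x^{2} + 2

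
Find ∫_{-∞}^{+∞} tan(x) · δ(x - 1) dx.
\tan{\left(1 \right)}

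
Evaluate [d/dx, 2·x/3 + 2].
\frac{2}{3}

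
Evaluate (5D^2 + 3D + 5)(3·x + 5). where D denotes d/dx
15 x + 34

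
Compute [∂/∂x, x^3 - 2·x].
3 x^{2} - 2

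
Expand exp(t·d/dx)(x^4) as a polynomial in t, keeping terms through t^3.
x \left(4 t^{3} + 6 t^{2} x + 4 t x^{2} + x^{3}\right)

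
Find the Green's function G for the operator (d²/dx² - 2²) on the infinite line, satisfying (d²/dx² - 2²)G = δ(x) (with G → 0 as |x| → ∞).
-\frac{e^{-2|x|}}{4}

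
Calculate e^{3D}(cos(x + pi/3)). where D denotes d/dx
\cos{\left(x + \frac{\pi}{3} + 3 \right)}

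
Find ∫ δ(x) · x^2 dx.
0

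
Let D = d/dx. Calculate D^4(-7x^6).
- 2520 x^{2}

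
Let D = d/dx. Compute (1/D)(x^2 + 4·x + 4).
\frac{x^{3}}{3} + 2 x^{2} + 4 x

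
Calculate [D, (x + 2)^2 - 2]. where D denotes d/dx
2 x + 4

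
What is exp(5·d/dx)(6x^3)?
6 x^{3} + 90 x^{2} + 450 x + 750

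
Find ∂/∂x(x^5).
5 x^{4}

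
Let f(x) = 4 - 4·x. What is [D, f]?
-4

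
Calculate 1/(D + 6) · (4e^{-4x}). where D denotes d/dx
2 e^{- 4 x}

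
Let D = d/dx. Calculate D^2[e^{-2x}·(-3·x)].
12 \left(1 - x\right) e^{- 2 x}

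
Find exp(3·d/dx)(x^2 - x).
x^{2} + 5 x + 6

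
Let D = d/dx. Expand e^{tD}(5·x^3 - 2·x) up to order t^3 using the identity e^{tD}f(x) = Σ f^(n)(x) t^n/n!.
5 t^{3} + 15 t^{2} x + t \left(15 x^{2} - 2\right) + 5 x^{3} - 2 x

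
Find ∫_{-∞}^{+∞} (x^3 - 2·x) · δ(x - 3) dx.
21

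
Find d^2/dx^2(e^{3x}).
9 e^{3 x}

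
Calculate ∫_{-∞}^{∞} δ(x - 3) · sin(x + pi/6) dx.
\sin{\left(\frac{\pi}{6} + 3 \right)}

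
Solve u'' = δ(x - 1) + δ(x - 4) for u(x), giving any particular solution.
\frac{|x - 1|}{2} + \frac{|x - 4|}{2}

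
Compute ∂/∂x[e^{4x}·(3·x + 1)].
\left(12 x + 7\right) e^{4 x}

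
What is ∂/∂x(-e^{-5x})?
5 e^{- 5 x}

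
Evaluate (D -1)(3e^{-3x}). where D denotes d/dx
- 12 e^{- 3 x}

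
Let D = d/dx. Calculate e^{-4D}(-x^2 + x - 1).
- x^{2} + 9 x - 21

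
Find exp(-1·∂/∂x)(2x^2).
2 x^{2} - 4 x + 2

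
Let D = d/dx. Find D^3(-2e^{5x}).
- 250 e^{5 x}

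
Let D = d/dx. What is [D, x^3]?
3 x^{2}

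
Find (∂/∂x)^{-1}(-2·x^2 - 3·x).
- \frac{2 x^{3}}{3} - \frac{3 x^{2}}{2}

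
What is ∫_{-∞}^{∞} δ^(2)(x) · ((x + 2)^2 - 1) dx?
2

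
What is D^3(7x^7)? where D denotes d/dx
1470 x^{4}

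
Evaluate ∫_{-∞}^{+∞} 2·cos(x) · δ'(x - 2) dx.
2 \sin{\left(2 \right)}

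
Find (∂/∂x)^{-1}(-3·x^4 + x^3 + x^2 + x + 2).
- \frac{3 x^{5}}{5} + \frac{x^{4}}{4} + \frac{x^{3}}{3} + \frac{x^{2}}{2} + 2 x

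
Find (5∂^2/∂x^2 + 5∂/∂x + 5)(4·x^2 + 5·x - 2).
20 x^{2} + 65 x + 55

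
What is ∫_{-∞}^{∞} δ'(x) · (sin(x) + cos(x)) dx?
-1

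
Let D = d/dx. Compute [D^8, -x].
-8D^{7}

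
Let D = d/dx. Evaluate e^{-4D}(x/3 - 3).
\frac{x}{3} - \frac{13}{3}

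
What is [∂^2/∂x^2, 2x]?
4\frac{d}{dx}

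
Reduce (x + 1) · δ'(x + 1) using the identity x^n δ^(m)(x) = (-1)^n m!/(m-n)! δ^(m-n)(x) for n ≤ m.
-\delta(x + 1)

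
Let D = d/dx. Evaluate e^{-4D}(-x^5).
- x^{5} + 20 x^{4} - 160 x^{3} + 640 x^{2} - 1280 x + 1024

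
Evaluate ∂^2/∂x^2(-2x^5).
- 40 x^{3}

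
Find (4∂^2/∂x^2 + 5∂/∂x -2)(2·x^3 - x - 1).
- 4 x^{3} + 30 x^{2} + 50 x - 3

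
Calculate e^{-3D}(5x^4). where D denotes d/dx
5 x^{4} - 60 x^{3} + 270 x^{2} - 540 x + 405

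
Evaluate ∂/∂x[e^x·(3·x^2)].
3 x \left(x + 2\right) e^{x}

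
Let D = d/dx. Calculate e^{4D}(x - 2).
x + 2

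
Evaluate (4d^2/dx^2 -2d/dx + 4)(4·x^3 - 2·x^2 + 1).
16 x^{3} - 32 x^{2} + 104 x - 12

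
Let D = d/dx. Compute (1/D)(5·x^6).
\frac{5 x^{7}}{7}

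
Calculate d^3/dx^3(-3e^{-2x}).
24 e^{- 2 x}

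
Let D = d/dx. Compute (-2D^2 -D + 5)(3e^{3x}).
- 48 e^{3 x}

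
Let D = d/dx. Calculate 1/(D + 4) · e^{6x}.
\frac{e^{6 x}}{10}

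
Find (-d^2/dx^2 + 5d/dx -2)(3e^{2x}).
12 e^{2 x}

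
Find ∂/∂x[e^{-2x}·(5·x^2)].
10 x \left(1 - x\right) e^{- 2 x}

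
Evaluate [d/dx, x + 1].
1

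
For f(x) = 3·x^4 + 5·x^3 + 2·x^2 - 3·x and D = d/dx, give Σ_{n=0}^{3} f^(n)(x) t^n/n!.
t^{3} \left(12 x + 5\right) + t^{2} \left(18 x^{2} + 15 x + 2\right) + t \left(12 x^{3} + 15 x^{2} + 4 x - 3\right) + 3 x^{4} + 5 x^{3} + 2 x^{2} - 3 x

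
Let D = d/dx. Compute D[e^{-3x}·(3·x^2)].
3 x \left(2 - 3 x\right) e^{- 3 x}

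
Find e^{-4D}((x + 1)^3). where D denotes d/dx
x^{3} - 9 x^{2} + 27 x - 27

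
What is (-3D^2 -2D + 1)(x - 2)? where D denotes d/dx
x - 4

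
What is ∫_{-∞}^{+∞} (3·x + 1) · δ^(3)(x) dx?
0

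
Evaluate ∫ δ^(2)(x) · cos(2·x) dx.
-4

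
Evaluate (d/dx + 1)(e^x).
2 e^{x}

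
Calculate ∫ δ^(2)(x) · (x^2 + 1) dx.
2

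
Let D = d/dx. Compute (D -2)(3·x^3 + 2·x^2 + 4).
- 6 x^{3} + 5 x^{2} + 4 x - 8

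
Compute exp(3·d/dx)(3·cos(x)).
3 \cos{\left(x + 3 \right)}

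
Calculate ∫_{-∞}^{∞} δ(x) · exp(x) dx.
1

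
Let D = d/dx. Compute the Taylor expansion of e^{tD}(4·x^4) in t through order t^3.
4 x \left(4 t^{3} + 6 t^{2} x + 4 t x^{2} + x^{3}\right)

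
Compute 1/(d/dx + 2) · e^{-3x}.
- e^{- 3 x}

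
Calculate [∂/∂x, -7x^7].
- 49 x^{6}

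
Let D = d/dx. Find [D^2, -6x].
-12D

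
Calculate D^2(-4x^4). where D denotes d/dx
- 48 x^{2}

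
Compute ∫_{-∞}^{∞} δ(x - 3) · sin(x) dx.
\sin{\left(3 \right)}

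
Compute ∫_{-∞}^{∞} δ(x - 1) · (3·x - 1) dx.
2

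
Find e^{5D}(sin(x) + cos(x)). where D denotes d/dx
\sqrt{2} \sin{\left(x + \frac{\pi}{4} + 5 \right)}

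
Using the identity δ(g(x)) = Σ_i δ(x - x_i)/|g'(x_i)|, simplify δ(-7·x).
\frac{\delta(x)}{7}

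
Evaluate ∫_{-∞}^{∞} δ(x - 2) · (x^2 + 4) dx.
8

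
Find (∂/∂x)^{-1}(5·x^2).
\frac{5 x^{3}}{3}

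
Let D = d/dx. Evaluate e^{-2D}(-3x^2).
- 3 x^{2} + 12 x - 12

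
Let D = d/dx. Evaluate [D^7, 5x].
35D^{6}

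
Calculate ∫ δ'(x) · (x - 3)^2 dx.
6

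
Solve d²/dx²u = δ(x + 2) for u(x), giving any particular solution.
\frac{|x + 2|}{2}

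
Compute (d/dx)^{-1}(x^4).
\frac{x^{5}}{5}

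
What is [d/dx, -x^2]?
- 2 x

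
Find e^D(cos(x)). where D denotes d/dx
\cos{\left(x + 1 \right)}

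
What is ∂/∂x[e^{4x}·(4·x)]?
\left(16 x + 4\right) e^{4 x}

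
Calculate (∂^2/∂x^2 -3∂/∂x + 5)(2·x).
10 x - 6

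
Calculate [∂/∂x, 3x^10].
30 x^{9}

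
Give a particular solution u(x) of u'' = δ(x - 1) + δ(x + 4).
\frac{|x - 1|}{2} + \frac{|x + 4|}{2}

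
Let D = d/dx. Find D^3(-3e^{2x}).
- 24 e^{2 x}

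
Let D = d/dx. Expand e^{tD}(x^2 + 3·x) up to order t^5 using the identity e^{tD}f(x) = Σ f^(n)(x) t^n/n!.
t^{2} + t \left(2 x + 3\right) + x^{2} + 3 x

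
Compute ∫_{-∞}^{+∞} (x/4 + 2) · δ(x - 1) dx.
\frac{9}{4}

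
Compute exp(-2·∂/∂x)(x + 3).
x + 1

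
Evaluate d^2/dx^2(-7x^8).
- 392 x^{6}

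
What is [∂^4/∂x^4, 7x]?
28\frac{d^{3}}{dx^{3}}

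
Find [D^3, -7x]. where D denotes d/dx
-21D^{2}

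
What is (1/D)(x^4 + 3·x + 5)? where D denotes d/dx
\frac{x^{5}}{5} + \frac{3 x^{2}}{2} + 5 x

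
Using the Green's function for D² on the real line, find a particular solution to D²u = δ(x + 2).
\frac{|x + 2|}{2}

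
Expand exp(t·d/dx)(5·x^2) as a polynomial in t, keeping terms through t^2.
5 t^{2} + 10 t x + 5 x^{2}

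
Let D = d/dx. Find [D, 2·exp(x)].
2 e^{x}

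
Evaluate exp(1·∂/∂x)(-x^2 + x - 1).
- x^{2} - x - 1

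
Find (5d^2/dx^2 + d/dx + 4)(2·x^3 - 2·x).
8 x^{3} + 6 x^{2} + 52 x - 2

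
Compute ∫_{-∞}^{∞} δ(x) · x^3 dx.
0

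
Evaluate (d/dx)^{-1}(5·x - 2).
\frac{5 x^{2}}{2} - 2 x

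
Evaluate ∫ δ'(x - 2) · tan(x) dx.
- \frac{1}{\cos^{2}{\left(2 \right)}}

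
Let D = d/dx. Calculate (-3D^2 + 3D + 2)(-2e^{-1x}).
8 e^{- x}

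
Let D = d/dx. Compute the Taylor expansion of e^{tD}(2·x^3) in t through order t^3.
2 t^{3} + 6 t^{2} x + 6 t x^{2} + 2 x^{3}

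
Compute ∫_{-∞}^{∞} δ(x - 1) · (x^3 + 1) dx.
2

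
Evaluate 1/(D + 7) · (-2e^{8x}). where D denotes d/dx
- \frac{2 e^{8 x}}{15}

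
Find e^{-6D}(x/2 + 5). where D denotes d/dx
\frac{x}{2} + 2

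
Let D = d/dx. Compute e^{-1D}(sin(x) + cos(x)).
\sqrt{2} \cos{\left(- x + \frac{\pi}{4} + 1 \right)}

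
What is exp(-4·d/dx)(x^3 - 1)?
x^{3} - 12 x^{2} + 48 x - 65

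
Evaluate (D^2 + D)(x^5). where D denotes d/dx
5 x^{3} \left(x + 4\right)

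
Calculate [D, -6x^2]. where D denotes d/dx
- 12 x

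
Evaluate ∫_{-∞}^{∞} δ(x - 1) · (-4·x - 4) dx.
-8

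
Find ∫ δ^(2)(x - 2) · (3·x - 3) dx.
0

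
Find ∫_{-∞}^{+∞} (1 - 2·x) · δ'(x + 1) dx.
2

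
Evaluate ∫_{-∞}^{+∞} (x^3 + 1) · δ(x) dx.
1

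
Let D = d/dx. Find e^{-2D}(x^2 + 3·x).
x^{2} - x - 2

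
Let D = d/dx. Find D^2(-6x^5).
- 120 x^{3}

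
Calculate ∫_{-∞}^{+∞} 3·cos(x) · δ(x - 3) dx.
3 \cos{\left(3 \right)}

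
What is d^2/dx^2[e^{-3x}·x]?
3 \left(3 x - 2\right) e^{- 3 x}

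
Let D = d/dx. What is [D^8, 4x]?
32D^{7}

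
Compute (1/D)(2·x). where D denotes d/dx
x^{2}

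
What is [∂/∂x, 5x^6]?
30 x^{5}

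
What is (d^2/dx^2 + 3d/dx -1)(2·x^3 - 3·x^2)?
- 2 x^{3} + 21 x^{2} - 6 x - 6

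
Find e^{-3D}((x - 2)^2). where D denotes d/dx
x^{2} - 10 x + 25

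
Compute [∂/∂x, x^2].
2 x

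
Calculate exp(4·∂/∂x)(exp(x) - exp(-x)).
2 \sinh{\left(x + 4 \right)}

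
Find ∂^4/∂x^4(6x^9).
18144 x^{5}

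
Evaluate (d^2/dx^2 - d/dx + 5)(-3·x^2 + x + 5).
- 15 x^{2} + 11 x + 18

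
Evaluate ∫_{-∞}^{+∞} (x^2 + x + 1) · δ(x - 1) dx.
3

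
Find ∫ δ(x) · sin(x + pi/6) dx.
\frac{1}{2}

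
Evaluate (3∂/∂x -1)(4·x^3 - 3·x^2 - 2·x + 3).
- 4 x^{3} + 39 x^{2} - 16 x - 9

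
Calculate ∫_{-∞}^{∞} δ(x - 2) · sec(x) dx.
\sec{\left(2 \right)}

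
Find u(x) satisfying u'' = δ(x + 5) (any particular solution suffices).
\frac{|x + 5|}{2}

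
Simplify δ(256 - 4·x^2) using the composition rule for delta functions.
\frac{\delta(x - 8) + \delta(x + 8)}{64}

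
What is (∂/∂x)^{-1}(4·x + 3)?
2 x^{2} + 3 x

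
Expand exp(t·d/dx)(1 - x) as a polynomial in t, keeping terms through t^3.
- t - x + 1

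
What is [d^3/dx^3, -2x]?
-6\frac{d^{2}}{dx^{2}}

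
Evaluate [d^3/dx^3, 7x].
21\frac{d^{2}}{dx^{2}}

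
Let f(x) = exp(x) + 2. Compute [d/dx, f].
e^{x}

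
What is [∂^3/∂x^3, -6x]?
-18\frac{d^{2}}{dx^{2}}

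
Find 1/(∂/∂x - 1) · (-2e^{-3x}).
\frac{e^{- 3 x}}{2}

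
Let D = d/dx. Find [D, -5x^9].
- 45 x^{8}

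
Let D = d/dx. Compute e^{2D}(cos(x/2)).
\cos{\left(\frac{x}{2} + 1 \right)}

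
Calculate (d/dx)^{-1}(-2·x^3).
- \frac{x^{4}}{2}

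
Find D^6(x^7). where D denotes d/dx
5040 x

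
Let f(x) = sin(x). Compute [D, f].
\cos{\left(x \right)}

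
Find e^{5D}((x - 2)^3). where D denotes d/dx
x^{3} + 9 x^{2} + 27 x + 27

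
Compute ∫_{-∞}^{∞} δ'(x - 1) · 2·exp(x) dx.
- 2 e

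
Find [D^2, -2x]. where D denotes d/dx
-4D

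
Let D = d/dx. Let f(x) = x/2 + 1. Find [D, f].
\frac{1}{2}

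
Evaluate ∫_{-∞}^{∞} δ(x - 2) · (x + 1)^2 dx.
9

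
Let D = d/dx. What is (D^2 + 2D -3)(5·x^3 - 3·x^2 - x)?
- 15 x^{3} + 39 x^{2} + 21 x - 8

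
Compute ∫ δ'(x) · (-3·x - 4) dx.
3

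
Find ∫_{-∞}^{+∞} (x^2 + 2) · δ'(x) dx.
0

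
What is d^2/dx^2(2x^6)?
60 x^{4}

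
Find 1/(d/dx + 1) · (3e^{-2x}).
- 3 e^{- 2 x}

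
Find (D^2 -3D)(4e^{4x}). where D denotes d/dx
16 e^{4 x}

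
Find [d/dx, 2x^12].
24 x^{11}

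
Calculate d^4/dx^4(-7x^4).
-168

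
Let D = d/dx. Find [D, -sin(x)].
- \cos{\left(x \right)}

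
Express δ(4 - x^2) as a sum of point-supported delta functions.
\frac{\delta(x - 2) + \delta(x + 2)}{4}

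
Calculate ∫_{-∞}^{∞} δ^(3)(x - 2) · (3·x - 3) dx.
0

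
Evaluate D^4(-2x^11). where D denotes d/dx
- 15840 x^{7}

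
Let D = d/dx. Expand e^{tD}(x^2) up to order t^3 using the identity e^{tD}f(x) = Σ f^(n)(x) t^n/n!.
t^{2} + 2 t x + x^{2}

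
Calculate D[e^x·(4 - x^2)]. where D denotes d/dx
\left(- x^{2} - 2 x + 4\right) e^{x}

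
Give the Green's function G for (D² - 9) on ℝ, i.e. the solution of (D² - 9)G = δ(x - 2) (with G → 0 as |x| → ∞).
-\frac{e^{-3|x - 2|}}{6}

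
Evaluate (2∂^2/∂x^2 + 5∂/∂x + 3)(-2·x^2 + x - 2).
- 6 x^{2} - 17 x - 9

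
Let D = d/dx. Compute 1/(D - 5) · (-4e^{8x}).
- \frac{4 e^{8 x}}{3}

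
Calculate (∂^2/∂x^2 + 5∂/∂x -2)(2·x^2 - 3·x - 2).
- 4 x^{2} + 26 x - 7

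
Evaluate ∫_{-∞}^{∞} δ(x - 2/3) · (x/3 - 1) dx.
- \frac{7}{9}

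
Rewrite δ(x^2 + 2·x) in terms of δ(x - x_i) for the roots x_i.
\frac{\delta(x + 2) + \delta(x)}{2}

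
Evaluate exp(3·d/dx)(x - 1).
x + 2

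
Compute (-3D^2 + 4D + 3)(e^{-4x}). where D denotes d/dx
- 61 e^{- 4 x}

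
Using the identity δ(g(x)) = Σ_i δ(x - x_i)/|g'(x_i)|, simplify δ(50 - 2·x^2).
\frac{\delta(x - 5) + \delta(x + 5)}{20}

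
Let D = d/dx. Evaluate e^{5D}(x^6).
x^{6} + 30 x^{5} + 375 x^{4} + 2500 x^{3} + 9375 x^{2} + 18750 x + 15625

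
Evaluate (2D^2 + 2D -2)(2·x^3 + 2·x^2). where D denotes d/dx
- 4 x^{3} + 8 x^{2} + 32 x + 8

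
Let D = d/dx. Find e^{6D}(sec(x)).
\sec{\left(x + 6 \right)}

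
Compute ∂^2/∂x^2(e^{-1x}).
e^{- x}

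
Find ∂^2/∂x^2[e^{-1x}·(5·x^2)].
5 \left(x^{2} - 4 x + 2\right) e^{- x}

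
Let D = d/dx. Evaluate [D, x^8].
8 x^{7}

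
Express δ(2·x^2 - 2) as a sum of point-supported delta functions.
\frac{\delta(x - 1) + \delta(x + 1)}{4}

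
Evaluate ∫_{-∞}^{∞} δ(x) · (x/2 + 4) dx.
4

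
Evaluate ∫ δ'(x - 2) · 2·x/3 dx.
- \frac{2}{3}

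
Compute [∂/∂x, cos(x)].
- \sin{\left(x \right)}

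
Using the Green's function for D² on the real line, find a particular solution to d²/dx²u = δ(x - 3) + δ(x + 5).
\frac{|x - 3|}{2} + \frac{|x + 5|}{2}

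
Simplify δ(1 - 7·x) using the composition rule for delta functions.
\frac{\delta(x - 1/7)}{7}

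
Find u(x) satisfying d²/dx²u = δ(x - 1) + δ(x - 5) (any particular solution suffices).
\frac{|x - 1|}{2} + \frac{|x - 5|}{2}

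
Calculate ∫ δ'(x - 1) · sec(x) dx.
- \tan{\left(1 \right)} \sec{\left(1 \right)}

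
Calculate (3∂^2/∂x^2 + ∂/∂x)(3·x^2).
6 x + 18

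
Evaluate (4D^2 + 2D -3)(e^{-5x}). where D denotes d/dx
87 e^{- 5 x}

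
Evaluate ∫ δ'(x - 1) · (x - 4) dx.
-1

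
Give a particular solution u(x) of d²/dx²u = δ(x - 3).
\frac{|x - 3|}{2}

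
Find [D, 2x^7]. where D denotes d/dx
14 x^{6}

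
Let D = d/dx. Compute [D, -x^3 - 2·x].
- 3 x^{2} - 2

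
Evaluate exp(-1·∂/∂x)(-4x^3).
- 4 x^{3} + 12 x^{2} - 12 x + 4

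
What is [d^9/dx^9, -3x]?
-27\frac{d^{8}}{dx^{8}}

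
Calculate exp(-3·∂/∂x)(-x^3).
- x^{3} + 9 x^{2} - 27 x + 27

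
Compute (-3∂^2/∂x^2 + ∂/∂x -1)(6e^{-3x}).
- 186 e^{- 3 x}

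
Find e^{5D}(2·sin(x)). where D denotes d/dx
2 \sin{\left(x + 5 \right)}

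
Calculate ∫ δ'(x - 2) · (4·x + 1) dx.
-4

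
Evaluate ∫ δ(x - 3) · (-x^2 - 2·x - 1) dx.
-16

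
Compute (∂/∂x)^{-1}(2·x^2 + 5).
\frac{2 x^{3}}{3} + 5 x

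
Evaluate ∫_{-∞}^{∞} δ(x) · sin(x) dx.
0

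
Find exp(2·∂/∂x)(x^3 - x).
x^{3} + 6 x^{2} + 11 x + 6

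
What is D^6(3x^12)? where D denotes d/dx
1995840 x^{6}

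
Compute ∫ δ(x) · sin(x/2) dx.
0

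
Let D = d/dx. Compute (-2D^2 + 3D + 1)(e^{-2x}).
- 13 e^{- 2 x}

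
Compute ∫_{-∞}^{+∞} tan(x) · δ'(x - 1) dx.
- \tan^{2}{\left(1 \right)} - 1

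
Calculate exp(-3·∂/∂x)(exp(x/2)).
e^{\frac{x}{2} - \frac{3}{2}}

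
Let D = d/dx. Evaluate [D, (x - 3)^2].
2 x - 6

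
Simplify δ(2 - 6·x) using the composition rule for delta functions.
\frac{\delta(x - 1/3)}{6}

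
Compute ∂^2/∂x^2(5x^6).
150 x^{4}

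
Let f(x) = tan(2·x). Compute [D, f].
\frac{2}{\cos^{2}{\left(2 x \right)}}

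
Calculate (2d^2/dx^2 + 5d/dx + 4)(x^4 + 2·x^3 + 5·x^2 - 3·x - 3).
4 x^{4} + 28 x^{3} + 74 x^{2} + 62 x - 7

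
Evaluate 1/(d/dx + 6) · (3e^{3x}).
\frac{e^{3 x}}{3}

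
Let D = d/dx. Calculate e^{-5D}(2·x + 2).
2 x - 8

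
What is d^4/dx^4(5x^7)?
4200 x^{3}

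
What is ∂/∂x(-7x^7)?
- 49 x^{6}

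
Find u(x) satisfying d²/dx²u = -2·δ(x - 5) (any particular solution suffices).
-|x - 5|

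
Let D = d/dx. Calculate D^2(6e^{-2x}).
24 e^{- 2 x}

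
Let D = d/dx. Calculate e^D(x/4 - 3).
\frac{x}{4} - \frac{11}{4}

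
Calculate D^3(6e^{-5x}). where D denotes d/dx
- 750 e^{- 5 x}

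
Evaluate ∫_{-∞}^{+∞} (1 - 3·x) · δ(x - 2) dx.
-5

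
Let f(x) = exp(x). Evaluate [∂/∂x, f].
e^{x}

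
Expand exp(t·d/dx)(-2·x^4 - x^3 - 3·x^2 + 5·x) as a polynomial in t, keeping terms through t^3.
- t^{3} \left(8 x + 1\right) - 3 t^{2} \left(4 x^{2} + x + 1\right) - t \left(8 x^{3} + 3 x^{2} + 6 x - 5\right) - 2 x^{4} - x^{3} - 3 x^{2} + 5 x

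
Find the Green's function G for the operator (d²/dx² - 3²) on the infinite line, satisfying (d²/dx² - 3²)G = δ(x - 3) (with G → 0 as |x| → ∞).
-\frac{e^{-3|x - 3|}}{6}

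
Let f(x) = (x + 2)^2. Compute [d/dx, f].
2 x + 4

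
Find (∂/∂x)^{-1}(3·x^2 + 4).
x^{3} + 4 x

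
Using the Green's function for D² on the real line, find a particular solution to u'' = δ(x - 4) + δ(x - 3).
\frac{|x - 4|}{2} + \frac{|x - 3|}{2}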